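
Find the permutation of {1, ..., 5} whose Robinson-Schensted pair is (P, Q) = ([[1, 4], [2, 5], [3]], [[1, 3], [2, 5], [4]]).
Reverse the RSK construction: for i from n down to 1, find the cell of Q containing i, remove the entry at that cell from P, and reverse-bump it up through P; the value ejected from row 1 is w(i).

Step i=5: Q has 5 at row 2, column 2; remove 5 from row 2 of P and reverse-bump: 5 enters row 1 and ejects 4. So w(5) = 4. P is now [[1, 5], [2], [3]].
Step i=4: Q has 4 at row 3, column 1; remove 3 from row 3 of P and reverse-bump: 3 enters row 2 and ejects 2; 2 enters row 1 and ejects 1. So w(4) = 1. P is now [[2, 5], [3]].
Step i=3: Q has 3 at row 1, column 2; remove that cell from P, ejecting 5. So w(3) = 5. P is now [[2], [3]].
Step i=2: Q has 2 at row 2, column 1; remove 3 from row 2 of P and reverse-bump: 3 enters row 1 and ejects 2. So w(2) = 2. P is now [[3]].
Step i=1: Q has 1 at row 1, column 1; remove that cell from P, ejecting 3. So w(1) = 3. P is now [].

So w = 3 2 5 1 4.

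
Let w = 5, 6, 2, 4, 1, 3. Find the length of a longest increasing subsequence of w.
2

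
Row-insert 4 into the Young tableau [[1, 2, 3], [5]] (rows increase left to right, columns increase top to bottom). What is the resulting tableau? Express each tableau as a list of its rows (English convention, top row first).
4 is larger than every entry of row 1, so it is appended to row 1. The new tableau is [[1, 2, 3, 4], [5]].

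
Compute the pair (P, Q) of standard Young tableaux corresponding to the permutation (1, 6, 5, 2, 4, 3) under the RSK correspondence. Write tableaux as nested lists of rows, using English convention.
P = [[1, 2, 3], [4], [5], [6]], Q = [[1, 2, 5], [3], [4], [6]]

Insert each entry of the permutation into P by Schensted row insertion, recording in Q the position of each new cell.

Insert 1: appended to row 1. P = [[1]].
Insert 6: appended to row 1. P = [[1, 6]].
Insert 5: 5 bumps 6 from row 1; 6 starts row 2. P = [[1, 5], [6]].
Insert 2: 2 bumps 5 from row 1; 5 bumps 6 from row 2; 6 starts row 3. P = [[1, 2], [5], [6]].
Insert 4: appended to row 1. P = [[1, 2, 4], [5], [6]].
Insert 3: 3 bumps 4 from row 1; 4 bumps 5 from row 2; 5 bumps 6 from row 3; 6 starts row 4. P = [[1, 2, 3], [4], [5], [6]].

So P = [[1, 2, 3], [4], [5], [6]], Q = [[1, 2, 5], [3], [4], [6]].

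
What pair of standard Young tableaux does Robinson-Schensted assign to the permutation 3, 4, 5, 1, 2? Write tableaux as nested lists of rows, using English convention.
Insert each entry of the permutation into P by Schensted row insertion, recording in Q the position of each new cell.

Insert 3: appended to row 1. P = [[3]].
Insert 4: appended to row 1. P = [[3, 4]].
Insert 5: appended to row 1. P = [[3, 4, 5]].
Insert 1: 1 bumps 3 from row 1; 3 starts row 2. P = [[1, 4, 5], [3]].
Insert 2: 2 bumps 4 from row 1; 4 appends to row 2. P = [[1, 2, 5], [3, 4]].

So P = [[1, 2, 5], [3, 4]], Q = [[1, 2, 3], [4, 5]].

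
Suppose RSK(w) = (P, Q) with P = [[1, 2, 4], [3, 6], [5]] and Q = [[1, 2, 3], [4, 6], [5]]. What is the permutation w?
Reverse the RSK construction: for i from n down to 1, find the cell of Q containing i, remove the entry at that cell from P, and reverse-bump it up through P; the value ejected from row 1 is w(i).

Step i=6: Q has 6 at row 2, column 2; remove 6 from row 2 of P and reverse-bump: 6 enters row 1 and ejects 4. So w(6) = 4. P is now [[1, 2, 6], [3], [5]].
Step i=5: Q has 5 at row 3, column 1; remove 5 from row 3 of P and reverse-bump: 5 enters row 2 and ejects 3; 3 enters row 1 and ejects 2. So w(5) = 2. P is now [[1, 3, 6], [5]].
Step i=4: Q has 4 at row 2, column 1; remove 5 from row 2 of P and reverse-bump: 5 enters row 1 and ejects 3. So w(4) = 3. P is now [[1, 5, 6]].
Step i=3: Q has 3 at row 1, column 3; remove that cell from P, ejecting 6. So w(3) = 6. P is now [[1, 5]].
Step i=2: Q has 2 at row 1, column 2; remove that cell from P, ejecting 5. So w(2) = 5. P is now [[1]].
Step i=1: Q has 1 at row 1, column 1; remove that cell from P, ejecting 1. So w(1) = 1. P is now [].

So w = 1 5 6 3 2 4.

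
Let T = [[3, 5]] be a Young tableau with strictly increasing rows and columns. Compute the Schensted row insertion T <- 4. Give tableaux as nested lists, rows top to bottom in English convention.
[[3, 4], [5]]

In row 1, 4 replaces 5 (the leftmost entry greater than 4); 5 is bumped to row 2. 5 starts a new row 2. The new tableau is [[3, 4], [5]].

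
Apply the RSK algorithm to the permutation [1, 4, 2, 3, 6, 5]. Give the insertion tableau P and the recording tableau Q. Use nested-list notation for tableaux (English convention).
Insert each entry of the permutation into P by Schensted row insertion, recording in Q the position of each new cell.

After inserting 1: P = [[1]].
After inserting 4: P = [[1, 4]].
After inserting 2: P = [[1, 2], [4]].
After inserting 3: P = [[1, 2, 3], [4]].
After inserting 6: P = [[1, 2, 3, 6], [4]].
After inserting 5: P = [[1, 2, 3, 5], [4, 6]].

So P = [[1, 2, 3, 5], [4, 6]], Q = [[1, 2, 4, 5], [3, 6]].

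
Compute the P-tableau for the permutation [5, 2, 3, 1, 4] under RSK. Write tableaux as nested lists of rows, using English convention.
Insert 5: appended to row 1. P = [[5]].
Insert 2: 2 bumps 5 from row 1; 5 starts row 2. P = [[2], [5]].
Insert 3: appended to row 1. P = [[2, 3], [5]].
Insert 1: 1 bumps 2 from row 1; 2 bumps 5 from row 2; 5 starts row 3. P = [[1, 3], [2], [5]].
Insert 4: appended to row 1. P = [[1, 3, 4], [2], [5]].

So P = [[1, 3, 4], [2], [5]].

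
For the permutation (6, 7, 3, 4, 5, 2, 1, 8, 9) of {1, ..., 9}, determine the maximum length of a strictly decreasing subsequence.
4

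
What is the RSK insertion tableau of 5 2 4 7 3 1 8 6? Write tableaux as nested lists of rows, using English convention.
P = [[1, 3, 6, 8], [2, 7], [4], [5]]

Insert 5: appended to row 1. P = [[5]].
Insert 2: 2 bumps 5 from row 1; 5 starts row 2. P = [[2], [5]].
Insert 4: appended to row 1. P = [[2, 4], [5]].
Insert 7: appended to row 1. P = [[2, 4, 7], [5]].
Insert 3: 3 bumps 4 from row 1; 4 bumps 5 from row 2; 5 starts row 3. P = [[2, 3, 7], [4], [5]].
Insert 1: 1 bumps 2 from row 1; 2 bumps 4 from row 2; 4 bumps 5 from row 3; 5 starts row 4. P = [[1, 3, 7], [2], [4], [5]].
Insert 8: appended to row 1. P = [[1, 3, 7, 8], [2], [4], [5]].
Insert 6: 6 bumps 7 from row 1; 7 appends to row 2. P = [[1, 3, 6, 8], [2, 7], [4], [5]].

So P = [[1, 3, 6, 8], [2, 7], [4], [5]].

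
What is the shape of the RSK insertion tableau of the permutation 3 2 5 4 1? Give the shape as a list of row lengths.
[2, 2, 1]

Row-insert each entry into an empty tableau.

After inserting 3: P = [[3]].
After inserting 2: P = [[2], [3]].
After inserting 5: P = [[2, 5], [3]].
After inserting 4: P = [[2, 4], [3, 5]].
After inserting 1: P = [[1, 4], [2, 5], [3]].

The final insertion tableau P = [[1, 4], [2, 5], [3]] has shape [2, 2, 1].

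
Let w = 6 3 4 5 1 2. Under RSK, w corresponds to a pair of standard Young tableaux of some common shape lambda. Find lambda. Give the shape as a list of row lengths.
[3, 2, 1]

Row-insert each entry into an empty tableau.

After inserting 6: P = [[6]].
After inserting 3: P = [[3], [6]].
After inserting 4: P = [[3, 4], [6]].
After inserting 5: P = [[3, 4, 5], [6]].
After inserting 1: P = [[1, 4, 5], [3], [6]].
After inserting 2: P = [[1, 2, 5], [3, 4], [6]].

The final insertion tableau P = [[1, 2, 5], [3, 4], [6]] has shape [3, 2, 1].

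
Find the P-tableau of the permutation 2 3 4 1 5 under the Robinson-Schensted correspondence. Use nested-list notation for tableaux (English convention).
P = [[1, 3, 4, 5], [2]]

After inserting 2: P = [[2]].
After inserting 3: P = [[2, 3]].
After inserting 4: P = [[2, 3, 4]].
After inserting 1: P = [[1, 3, 4], [2]].
After inserting 5: P = [[1, 3, 4, 5], [2]].

So P = [[1, 3, 4, 5], [2]].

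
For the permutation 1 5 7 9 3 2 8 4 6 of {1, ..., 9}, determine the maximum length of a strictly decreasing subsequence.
3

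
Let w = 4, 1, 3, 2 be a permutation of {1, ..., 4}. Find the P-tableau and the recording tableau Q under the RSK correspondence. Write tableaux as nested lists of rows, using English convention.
Insert each entry of the permutation into P by Schensted row insertion, recording in Q the position of each new cell.

Insert 4: appended to row 1. P = [[4]], Q = [[1]].
Insert 1: 1 bumps 4 from row 1; 4 starts row 2. P = [[1], [4]], Q = [[1], [2]].
Insert 3: appended to row 1. P = [[1, 3], [4]], Q = [[1, 3], [2]].
Insert 2: 2 bumps 3 from row 1; 3 bumps 4 from row 2; 4 starts row 3. P = [[1, 2], [3], [4]], Q = [[1, 3], [2], [4]].

So P = [[1, 2], [3], [4]], Q = [[1, 3], [2], [4]].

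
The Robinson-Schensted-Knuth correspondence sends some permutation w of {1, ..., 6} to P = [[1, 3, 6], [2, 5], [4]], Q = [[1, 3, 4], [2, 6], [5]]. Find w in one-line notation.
4 2 5 6 1 3

Reverse the RSK construction: for i from n down to 1, find the cell of Q containing i, remove the entry at that cell from P, and reverse-bump it up through P; the value ejected from row 1 is w(i).

Step i=6: Q has 6 at row 2, column 2; remove 5 from row 2 of P and reverse-bump: 5 enters row 1 and ejects 3. So w(6) = 3. P is now [[1, 5, 6], [2], [4]].
Step i=5: Q has 5 at row 3, column 1; remove 4 from row 3 of P and reverse-bump: 4 enters row 2 and ejects 2; 2 enters row 1 and ejects 1. So w(5) = 1. P is now [[2, 5, 6], [4]].
Step i=4: Q has 4 at row 1, column 3; remove that cell from P, ejecting 6. So w(4) = 6. P is now [[2, 5], [4]].
Step i=3: Q has 3 at row 1, column 2; remove that cell from P, ejecting 5. So w(3) = 5. P is now [[2], [4]].
Step i=2: Q has 2 at row 2, column 1; remove 4 from row 2 of P and reverse-bump: 4 enters row 1 and ejects 2. So w(2) = 2. P is now [[4]].
Step i=1: Q has 1 at row 1, column 1; remove that cell from P, ejecting 4. So w(1) = 4. P is now [].

So w = 4 2 5 6 1 3.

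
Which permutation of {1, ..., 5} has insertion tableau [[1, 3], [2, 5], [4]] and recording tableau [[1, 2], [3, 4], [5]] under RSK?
Reverse RSK: for i = n, n-1, ..., 1, locate i in Q, remove the corresponding corner cell from P, and reverse-bump its entry up through P; the value ejected from row 1 is w(i).

So w = 4 5 2 3 1.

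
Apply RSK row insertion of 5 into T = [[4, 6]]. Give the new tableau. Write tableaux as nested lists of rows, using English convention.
[[4, 5], [6]]

In row 1, 5 replaces 6 (the leftmost entry greater than 5); 6 is bumped to row 2. 6 starts a new row 2. The new tableau is [[4, 5], [6]].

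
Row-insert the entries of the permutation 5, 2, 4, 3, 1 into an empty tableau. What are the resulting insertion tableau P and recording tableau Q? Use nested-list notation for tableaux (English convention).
P = [[1, 3], [2], [4], [5]], Q = [[1, 3], [2], [4], [5]]

Insert each entry of the permutation into P by Schensted row insertion, recording in Q the position of each new cell.

Insert 5: appended to row 1. P = [[5]], Q = [[1]].
Insert 2: 2 bumps 5 from row 1; 5 starts row 2. P = [[2], [5]], Q = [[1], [2]].
Insert 4: appended to row 1. P = [[2, 4], [5]], Q = [[1, 3], [2]].
Insert 3: 3 bumps 4 from row 1; 4 bumps 5 from row 2; 5 starts row 3. P = [[2, 3], [4], [5]], Q = [[1, 3], [2], [4]].
Insert 1: 1 bumps 2 from row 1; 2 bumps 4 from row 2; 4 bumps 5 from row 3; 5 starts row 4. P = [[1, 3], [2], [4], [5]], Q = [[1, 3], [2], [4], [5]].

So P = [[1, 3], [2], [4], [5]], Q = [[1, 3], [2], [4], [5]].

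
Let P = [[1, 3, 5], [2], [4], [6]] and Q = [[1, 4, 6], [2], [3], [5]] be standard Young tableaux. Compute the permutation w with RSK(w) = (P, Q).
6 4 2 3 1 5

Reverse the RSK construction: for i from n down to 1, find the cell of Q containing i, remove the entry at that cell from P, and reverse-bump it up through P; the value ejected from row 1 is w(i).

Step i=6: Q has 6 at row 1, column 3; remove that cell from P, ejecting 5. So w(6) = 5. P is now [[1, 3], [2], [4], [6]].
Step i=5: Q has 5 at row 4, column 1; remove 6 from row 4 of P and reverse-bump: 6 enters row 3 and ejects 4; 4 enters row 2 and ejects 2; 2 enters row 1 and ejects 1. So w(5) = 1. P is now [[2, 3], [4], [6]].
Step i=4: Q has 4 at row 1, column 2; remove that cell from P, ejecting 3. So w(4) = 3. P is now [[2], [4], [6]].
Step i=3: Q has 3 at row 3, column 1; remove 6 from row 3 of P and reverse-bump: 6 enters row 2 and ejects 4; 4 enters row 1 and ejects 2. So w(3) = 2. P is now [[4], [6]].
Step i=2: Q has 2 at row 2, column 1; remove 6 from row 2 of P and reverse-bump: 6 enters row 1 and ejects 4. So w(2) = 4. P is now [[6]].
Step i=1: Q has 1 at row 1, column 1; remove that cell from P, ejecting 6. So w(1) = 6. P is now [].

So w = 6 4 2 3 1 5.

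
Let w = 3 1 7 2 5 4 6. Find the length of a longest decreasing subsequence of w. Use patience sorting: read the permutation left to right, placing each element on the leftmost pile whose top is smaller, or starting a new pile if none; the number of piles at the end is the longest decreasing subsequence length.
3: new pile. tops = [3]
1: new pile. tops = [3, 1]
7: onto pile 1 (replacing 3). tops = [7, 1]
2: onto pile 2 (replacing 1). tops = [7, 2]
5: onto pile 2 (replacing 2). tops = [7, 5]
4: new pile. tops = [7, 5, 4]
6: onto pile 2 (replacing 5). tops = [7, 6, 4]

3 piles, so the longest decreasing subsequence has length 3.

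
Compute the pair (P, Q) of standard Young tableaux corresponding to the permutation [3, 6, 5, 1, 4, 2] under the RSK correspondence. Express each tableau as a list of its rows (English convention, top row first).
P = [[1, 2], [3, 4], [5], [6]], Q = [[1, 2], [3, 5], [4], [6]]

Insert each entry of the permutation into P by Schensted row insertion, recording in Q the position of each new cell.

Insert 3: appended to row 1. P = [[3]], Q = [[1]].
Insert 6: appended to row 1. P = [[3, 6]], Q = [[1, 2]].
Insert 5: 5 bumps 6 from row 1; 6 starts row 2. P = [[3, 5], [6]], Q = [[1, 2], [3]].
Insert 1: 1 bumps 3 from row 1; 3 bumps 6 from row 2; 6 starts row 3. P = [[1, 5], [3], [6]], Q = [[1, 2], [3], [4]].
Insert 4: 4 bumps 5 from row 1; 5 appends to row 2. P = [[1, 4], [3, 5], [6]], Q = [[1, 2], [3, 5], [4]].
Insert 2: 2 bumps 4 from row 1; 4 bumps 5 from row 2; 5 bumps 6 from row 3; 6 starts row 4. P = [[1, 2], [3, 4], [5], [6]], Q = [[1, 2], [3, 5], [4], [6]].

So P = [[1, 2], [3, 4], [5], [6]], Q = [[1, 2], [3, 5], [4], [6]].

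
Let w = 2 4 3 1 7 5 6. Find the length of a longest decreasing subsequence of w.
3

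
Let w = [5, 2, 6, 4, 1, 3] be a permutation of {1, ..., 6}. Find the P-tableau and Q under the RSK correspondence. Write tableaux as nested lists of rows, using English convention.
P = [[1, 3], [2, 4], [5, 6]], Q = [[1, 3], [2, 4], [5, 6]]

Insert each entry of the permutation into P by Schensted row insertion, recording in Q the position of each new cell.

Insert 5: appended to row 1. P = [[5]].
Insert 2: 2 bumps 5 from row 1; 5 starts row 2. P = [[2], [5]].
Insert 6: appended to row 1. P = [[2, 6], [5]].
Insert 4: 4 bumps 6 from row 1; 6 appends to row 2. P = [[2, 4], [5, 6]].
Insert 1: 1 bumps 2 from row 1; 2 bumps 5 from row 2; 5 starts row 3. P = [[1, 4], [2, 6], [5]].
Insert 3: 3 bumps 4 from row 1; 4 bumps 6 from row 2; 6 appends to row 3. P = [[1, 3], [2, 4], [5, 6]].

So P = [[1, 3], [2, 4], [5, 6]], Q = [[1, 3], [2, 4], [5, 6]].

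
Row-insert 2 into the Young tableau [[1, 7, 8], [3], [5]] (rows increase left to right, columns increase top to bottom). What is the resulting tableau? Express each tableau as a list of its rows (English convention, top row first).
In row 1, 2 replaces 7 (the leftmost entry greater than 2); 7 is bumped to row 2. 7 is appended to row 2. The new tableau is [[1, 2, 8], [3, 7], [5]].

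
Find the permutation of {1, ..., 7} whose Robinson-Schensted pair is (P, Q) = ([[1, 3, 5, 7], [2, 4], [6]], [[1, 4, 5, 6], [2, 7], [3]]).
Reverse the RSK construction: for i from n down to 1, find the cell of Q containing i, remove the entry at that cell from P, and reverse-bump it up through P; the value ejected from row 1 is w(i).

Step i=7: Q has 7 at row 2, column 2; remove 4 from row 2 of P and reverse-bump: 4 enters row 1 and ejects 3. So w(7) = 3. P is now [[1, 4, 5, 7], [2], [6]].
Step i=6: Q has 6 at row 1, column 4; remove that cell from P, ejecting 7. So w(6) = 7. P is now [[1, 4, 5], [2], [6]].
Step i=5: Q has 5 at row 1, column 3; remove that cell from P, ejecting 5. So w(5) = 5. P is now [[1, 4], [2], [6]].
Step i=4: Q has 4 at row 1, column 2; remove that cell from P, ejecting 4. So w(4) = 4. P is now [[1], [2], [6]].
Step i=3: Q has 3 at row 3, column 1; remove 6 from row 3 of P and reverse-bump: 6 enters row 2 and ejects 2; 2 enters row 1 and ejects 1. So w(3) = 1. P is now [[2], [6]].
Step i=2: Q has 2 at row 2, column 1; remove 6 from row 2 of P and reverse-bump: 6 enters row 1 and ejects 2. So w(2) = 2. P is now [[6]].
Step i=1: Q has 1 at row 1, column 1; remove that cell from P, ejecting 6. So w(1) = 6. P is now [].

So w = 6 2 1 4 5 7 3.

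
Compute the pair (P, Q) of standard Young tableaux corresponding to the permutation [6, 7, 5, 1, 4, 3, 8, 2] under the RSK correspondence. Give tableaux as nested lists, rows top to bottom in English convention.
Insert each entry of the permutation into P by Schensted row insertion, recording in Q the position of each new cell.

Insert 6: appended to row 1. P = [[6]].
Insert 7: appended to row 1. P = [[6, 7]].
Insert 5: 5 bumps 6 from row 1; 6 starts row 2. P = [[5, 7], [6]].
Insert 1: 1 bumps 5 from row 1; 5 bumps 6 from row 2; 6 starts row 3. P = [[1, 7], [5], [6]].
Insert 4: 4 bumps 7 from row 1; 7 appends to row 2. P = [[1, 4], [5, 7], [6]].
Insert 3: 3 bumps 4 from row 1; 4 bumps 5 from row 2; 5 bumps 6 from row 3; 6 starts row 4. P = [[1, 3], [4, 7], [5], [6]].
Insert 8: appended to row 1. P = [[1, 3, 8], [4, 7], [5], [6]].
Insert 2: 2 bumps 3 from row 1; 3 bumps 4 from row 2; 4 bumps 5 from row 3; 5 bumps 6 from row 4; 6 starts row 5. P = [[1, 2, 8], [3, 7], [4], [5], [6]].

So P = [[1, 2, 8], [3, 7], [4], [5], [6]], Q = [[1, 2, 7], [3, 5], [4], [6], [8]].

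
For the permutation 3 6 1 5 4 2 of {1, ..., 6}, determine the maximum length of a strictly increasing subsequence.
2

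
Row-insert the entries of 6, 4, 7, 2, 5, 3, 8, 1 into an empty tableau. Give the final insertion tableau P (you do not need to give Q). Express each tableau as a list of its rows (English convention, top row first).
Insert 6: appended to row 1. P = [[6]].
Insert 4: 4 bumps 6 from row 1; 6 starts row 2. P = [[4], [6]].
Insert 7: appended to row 1. P = [[4, 7], [6]].
Insert 2: 2 bumps 4 from row 1; 4 bumps 6 from row 2; 6 starts row 3. P = [[2, 7], [4], [6]].
Insert 5: 5 bumps 7 from row 1; 7 appends to row 2. P = [[2, 5], [4, 7], [6]].
Insert 3: 3 bumps 5 from row 1; 5 bumps 7 from row 2; 7 appends to row 3. P = [[2, 3], [4, 5], [6, 7]].
Insert 8: appended to row 1. P = [[2, 3, 8], [4, 5], [6, 7]].
Insert 1: 1 bumps 2 from row 1; 2 bumps 4 from row 2; 4 bumps 6 from row 3; 6 starts row 4. P = [[1, 3, 8], [2, 5], [4, 7], [6]].

So P = [[1, 3, 8], [2, 5], [4, 7], [6]].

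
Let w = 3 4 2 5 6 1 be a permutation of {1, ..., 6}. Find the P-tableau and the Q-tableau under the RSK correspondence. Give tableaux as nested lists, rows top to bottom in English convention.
Insert each entry of the permutation into P by Schensted row insertion, recording in Q the position of each new cell.

Insert 3: appended to row 1. P = [[3]].
Insert 4: appended to row 1. P = [[3, 4]].
Insert 2: 2 bumps 3 from row 1; 3 starts row 2. P = [[2, 4], [3]].
Insert 5: appended to row 1. P = [[2, 4, 5], [3]].
Insert 6: appended to row 1. P = [[2, 4, 5, 6], [3]].
Insert 1: 1 bumps 2 from row 1; 2 bumps 3 from row 2; 3 starts row 3. P = [[1, 4, 5, 6], [2], [3]].

So P = [[1, 4, 5, 6], [2], [3]], Q = [[1, 2, 4, 5], [3], [6]].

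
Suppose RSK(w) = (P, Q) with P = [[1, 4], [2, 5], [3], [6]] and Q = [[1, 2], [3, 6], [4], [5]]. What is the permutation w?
3 6 5 2 1 4

Reverse RSK: for i = n, n-1, ..., 1, locate i in Q, remove the corresponding corner cell from P, and reverse-bump its entry up through P; the value ejected from row 1 is w(i).

So w = 3 6 5 2 1 4.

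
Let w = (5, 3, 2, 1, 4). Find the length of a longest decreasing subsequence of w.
4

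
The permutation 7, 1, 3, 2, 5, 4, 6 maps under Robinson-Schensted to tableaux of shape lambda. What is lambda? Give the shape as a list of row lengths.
[4, 2, 1]

Row-insert each entry into an empty tableau.

After inserting 7: P = [[7]].
After inserting 1: P = [[1], [7]].
After inserting 3: P = [[1, 3], [7]].
After inserting 2: P = [[1, 2], [3], [7]].
After inserting 5: P = [[1, 2, 5], [3], [7]].
After inserting 4: P = [[1, 2, 4], [3, 5], [7]].
After inserting 6: P = [[1, 2, 4, 6], [3, 5], [7]].

The final insertion tableau P = [[1, 2, 4, 6], [3, 5], [7]] has shape [4, 2, 1].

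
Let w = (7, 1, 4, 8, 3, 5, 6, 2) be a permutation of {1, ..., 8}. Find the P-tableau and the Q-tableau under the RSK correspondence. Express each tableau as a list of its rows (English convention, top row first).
P = [[1, 2, 5, 6], [3, 8], [4], [7]], Q = [[1, 3, 4, 7], [2, 6], [5], [8]]

Insert each entry of the permutation into P by Schensted row insertion, recording in Q the position of each new cell.

Insert 7: appended to row 1. P = [[7]], Q = [[1]].
Insert 1: 1 bumps 7 from row 1; 7 starts row 2. P = [[1], [7]], Q = [[1], [2]].
Insert 4: appended to row 1. P = [[1, 4], [7]], Q = [[1, 3], [2]].
Insert 8: appended to row 1. P = [[1, 4, 8], [7]], Q = [[1, 3, 4], [2]].
Insert 3: 3 bumps 4 from row 1; 4 bumps 7 from row 2; 7 starts row 3. P = [[1, 3, 8], [4], [7]], Q = [[1, 3, 4], [2], [5]].
Insert 5: 5 bumps 8 from row 1; 8 appends to row 2. P = [[1, 3, 5], [4, 8], [7]], Q = [[1, 3, 4], [2, 6], [5]].
Insert 6: appended to row 1. P = [[1, 3, 5, 6], [4, 8], [7]], Q = [[1, 3, 4, 7], [2, 6], [5]].
Insert 2: 2 bumps 3 from row 1; 3 bumps 4 from row 2; 4 bumps 7 from row 3; 7 starts row 4. P = [[1, 2, 5, 6], [3, 8], [4], [7]], Q = [[1, 3, 4, 7], [2, 6], [5], [8]].

So P = [[1, 2, 5, 6], [3, 8], [4], [7]], Q = [[1, 3, 4, 7], [2, 6], [5], [8]].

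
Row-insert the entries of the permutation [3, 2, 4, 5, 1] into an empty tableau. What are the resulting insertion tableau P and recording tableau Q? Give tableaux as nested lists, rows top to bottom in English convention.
P = [[1, 4, 5], [2], [3]], Q = [[1, 3, 4], [2], [5]]

Insert each entry of the permutation into P by Schensted row insertion, recording in Q the position of each new cell.

Insert 3: appended to row 1. P = [[3]], Q = [[1]].
Insert 2: 2 bumps 3 from row 1; 3 starts row 2. P = [[2], [3]], Q = [[1], [2]].
Insert 4: appended to row 1. P = [[2, 4], [3]], Q = [[1, 3], [2]].
Insert 5: appended to row 1. P = [[2, 4, 5], [3]], Q = [[1, 3, 4], [2]].
Insert 1: 1 bumps 2 from row 1; 2 bumps 3 from row 2; 3 starts row 3. P = [[1, 4, 5], [2], [3]], Q = [[1, 3, 4], [2], [5]].

So P = [[1, 4, 5], [2], [3]], Q = [[1, 3, 4], [2], [5]].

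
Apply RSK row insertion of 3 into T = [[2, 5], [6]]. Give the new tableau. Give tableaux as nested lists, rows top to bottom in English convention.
In row 1, 3 replaces 5 (the leftmost entry greater than 3); 5 is bumped to row 2. In row 2, 5 replaces 6 (the leftmost entry greater than 5); 6 is bumped to row 3. 6 starts a new row 3. The new tableau is [[2, 3], [5], [6]].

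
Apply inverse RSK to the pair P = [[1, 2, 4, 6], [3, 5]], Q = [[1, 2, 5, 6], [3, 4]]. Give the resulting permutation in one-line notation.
3 5 1 2 4 6

Reverse RSK: for i = n, n-1, ..., 1, locate i in Q, remove the corresponding corner cell from P, and reverse-bump its entry up through P; the value ejected from row 1 is w(i).

So w = 3 5 1 2 4 6.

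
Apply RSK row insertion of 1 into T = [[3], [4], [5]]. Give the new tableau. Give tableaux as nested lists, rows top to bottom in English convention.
[[1], [3], [4], [5]]

In row 1, 1 replaces 3 (the leftmost entry greater than 1); 3 is bumped to row 2. In row 2, 3 replaces 4 (the leftmost entry greater than 3); 4 is bumped to row 3. In row 3, 4 replaces 5 (the leftmost entry greater than 4); 5 is bumped to row 4. 5 starts a new row 4. The new tableau is [[1], [3], [4], [5]].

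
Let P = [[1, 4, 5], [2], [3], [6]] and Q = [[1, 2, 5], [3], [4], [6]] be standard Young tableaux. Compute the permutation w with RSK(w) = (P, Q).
Reverse the RSK construction: for i from n down to 1, find the cell of Q containing i, remove the entry at that cell from P, and reverse-bump it up through P; the value ejected from row 1 is w(i).

Step i=6: Q has 6 at row 4, column 1; remove 6 from row 4 of P and reverse-bump: 6 enters row 3 and ejects 3; 3 enters row 2 and ejects 2; 2 enters row 1 and ejects 1. So w(6) = 1. P is now [[2, 4, 5], [3], [6]].
Step i=5: Q has 5 at row 1, column 3; remove that cell from P, ejecting 5. So w(5) = 5. P is now [[2, 4], [3], [6]].
Step i=4: Q has 4 at row 3, column 1; remove 6 from row 3 of P and reverse-bump: 6 enters row 2 and ejects 3; 3 enters row 1 and ejects 2. So w(4) = 2. P is now [[3, 4], [6]].
Step i=3: Q has 3 at row 2, column 1; remove 6 from row 2 of P and reverse-bump: 6 enters row 1 and ejects 4. So w(3) = 4. P is now [[3, 6]].
Step i=2: Q has 2 at row 1, column 2; remove that cell from P, ejecting 6. So w(2) = 6. P is now [[3]].
Step i=1: Q has 1 at row 1, column 1; remove that cell from P, ejecting 3. So w(1) = 3. P is now [].

So w = 3 6 4 2 5 1.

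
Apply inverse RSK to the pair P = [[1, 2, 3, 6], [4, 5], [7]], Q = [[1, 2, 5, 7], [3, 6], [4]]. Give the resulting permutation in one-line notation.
1 7 4 2 5 3 6

Reverse the RSK construction: for i from n down to 1, find the cell of Q containing i, remove the entry at that cell from P, and reverse-bump it up through P; the value ejected from row 1 is w(i).

Step i=7: Q has 7 at row 1, column 4; remove that cell from P, ejecting 6. So w(7) = 6. P is now [[1, 2, 3], [4, 5], [7]].
Step i=6: Q has 6 at row 2, column 2; remove 5 from row 2 of P and reverse-bump: 5 enters row 1 and ejects 3. So w(6) = 3. P is now [[1, 2, 5], [4], [7]].
Step i=5: Q has 5 at row 1, column 3; remove that cell from P, ejecting 5. So w(5) = 5. P is now [[1, 2], [4], [7]].
Step i=4: Q has 4 at row 3, column 1; remove 7 from row 3 of P and reverse-bump: 7 enters row 2 and ejects 4; 4 enters row 1 and ejects 2. So w(4) = 2. P is now [[1, 4], [7]].
Step i=3: Q has 3 at row 2, column 1; remove 7 from row 2 of P and reverse-bump: 7 enters row 1 and ejects 4. So w(3) = 4. P is now [[1, 7]].
Step i=2: Q has 2 at row 1, column 2; remove that cell from P, ejecting 7. So w(2) = 7. P is now [[1]].
Step i=1: Q has 1 at row 1, column 1; remove that cell from P, ejecting 1. So w(1) = 1. P is now [].

So w = 1 7 4 2 5 3 6.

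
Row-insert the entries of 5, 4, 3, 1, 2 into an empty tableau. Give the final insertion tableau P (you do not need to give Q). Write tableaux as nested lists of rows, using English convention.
P = [[1, 2], [3], [4], [5]]

Insert 5: appended to row 1. P = [[5]].
Insert 4: 4 bumps 5 from row 1; 5 starts row 2. P = [[4], [5]].
Insert 3: 3 bumps 4 from row 1; 4 bumps 5 from row 2; 5 starts row 3. P = [[3], [4], [5]].
Insert 1: 1 bumps 3 from row 1; 3 bumps 4 from row 2; 4 bumps 5 from row 3; 5 starts row 4. P = [[1], [3], [4], [5]].
Insert 2: appended to row 1. P = [[1, 2], [3], [4], [5]].

So P = [[1, 2], [3], [4], [5]].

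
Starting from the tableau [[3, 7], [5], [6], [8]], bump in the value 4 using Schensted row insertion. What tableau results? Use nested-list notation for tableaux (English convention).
[[3, 4], [5, 7], [6], [8]]

In row 1, 4 replaces 7 (the leftmost entry greater than 4); 7 is bumped to row 2. 7 is appended to row 2. The new tableau is [[3, 4], [5, 7], [6], [8]].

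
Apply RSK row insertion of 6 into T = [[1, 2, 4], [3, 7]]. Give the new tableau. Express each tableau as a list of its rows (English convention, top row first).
[[1, 2, 4, 6], [3, 7]]

6 is larger than every entry of row 1, so it is appended to row 1. The new tableau is [[1, 2, 4, 6], [3, 7]].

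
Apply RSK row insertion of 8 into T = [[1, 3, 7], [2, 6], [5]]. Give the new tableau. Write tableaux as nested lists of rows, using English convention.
8 is larger than every entry of row 1, so it is appended to row 1. The new tableau is [[1, 3, 7, 8], [2, 6], [5]].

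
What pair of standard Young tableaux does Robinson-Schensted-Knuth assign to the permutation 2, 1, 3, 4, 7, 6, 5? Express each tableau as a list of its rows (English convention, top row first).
Insert each entry of the permutation into P by Schensted row insertion, recording in Q the position of each new cell.

After inserting 2: P = [[2]].
After inserting 1: P = [[1], [2]].
After inserting 3: P = [[1, 3], [2]].
After inserting 4: P = [[1, 3, 4], [2]].
After inserting 7: P = [[1, 3, 4, 7], [2]].
After inserting 6: P = [[1, 3, 4, 6], [2, 7]].
After inserting 5: P = [[1, 3, 4, 5], [2, 6], [7]].

So P = [[1, 3, 4, 5], [2, 6], [7]], Q = [[1, 3, 4, 5], [2, 6], [7]].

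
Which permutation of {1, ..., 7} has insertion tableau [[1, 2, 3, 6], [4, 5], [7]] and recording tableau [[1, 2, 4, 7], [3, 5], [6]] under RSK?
Reverse the RSK construction: for i from n down to 1, find the cell of Q containing i, remove the entry at that cell from P, and reverse-bump it up through P; the value ejected from row 1 is w(i).

Step i=7: Q has 7 at row 1, column 4; remove that cell from P, ejecting 6. So w(7) = 6. P is now [[1, 2, 3], [4, 5], [7]].
Step i=6: Q has 6 at row 3, column 1; remove 7 from row 3 of P and reverse-bump: 7 enters row 2 and ejects 5; 5 enters row 1 and ejects 3. So w(6) = 3. P is now [[1, 2, 5], [4, 7]].
Step i=5: Q has 5 at row 2, column 2; remove 7 from row 2 of P and reverse-bump: 7 enters row 1 and ejects 5. So w(5) = 5. P is now [[1, 2, 7], [4]].
Step i=4: Q has 4 at row 1, column 3; remove that cell from P, ejecting 7. So w(4) = 7. P is now [[1, 2], [4]].
Step i=3: Q has 3 at row 2, column 1; remove 4 from row 2 of P and reverse-bump: 4 enters row 1 and ejects 2. So w(3) = 2. P is now [[1, 4]].
Step i=2: Q has 2 at row 1, column 2; remove that cell from P, ejecting 4. So w(2) = 4. P is now [[1]].
Step i=1: Q has 1 at row 1, column 1; remove that cell from P, ejecting 1. So w(1) = 1. P is now [].

So w = 1 4 2 7 5 3 6.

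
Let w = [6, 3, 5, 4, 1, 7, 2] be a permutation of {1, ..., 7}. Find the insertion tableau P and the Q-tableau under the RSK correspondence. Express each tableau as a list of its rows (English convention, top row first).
P = [[1, 2, 7], [3, 4], [5], [6]], Q = [[1, 3, 6], [2, 7], [4], [5]]

Insert each entry of the permutation into P by Schensted row insertion, recording in Q the position of each new cell.

Insert 6: appended to row 1. P = [[6]].
Insert 3: 3 bumps 6 from row 1; 6 starts row 2. P = [[3], [6]].
Insert 5: appended to row 1. P = [[3, 5], [6]].
Insert 4: 4 bumps 5 from row 1; 5 bumps 6 from row 2; 6 starts row 3. P = [[3, 4], [5], [6]].
Insert 1: 1 bumps 3 from row 1; 3 bumps 5 from row 2; 5 bumps 6 from row 3; 6 starts row 4. P = [[1, 4], [3], [5], [6]].
Insert 7: appended to row 1. P = [[1, 4, 7], [3], [5], [6]].
Insert 2: 2 bumps 4 from row 1; 4 appends to row 2. P = [[1, 2, 7], [3, 4], [5], [6]].

So P = [[1, 2, 7], [3, 4], [5], [6]], Q = [[1, 3, 6], [2, 7], [4], [5]].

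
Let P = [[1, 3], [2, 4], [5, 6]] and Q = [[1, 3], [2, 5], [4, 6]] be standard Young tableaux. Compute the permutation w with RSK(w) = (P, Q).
5 2 6 1 4 3

Reverse the RSK construction: for i from n down to 1, find the cell of Q containing i, remove the entry at that cell from P, and reverse-bump it up through P; the value ejected from row 1 is w(i).

Step i=6: Q has 6 at row 3, column 2; remove 6 from row 3 of P and reverse-bump: 6 enters row 2 and ejects 4; 4 enters row 1 and ejects 3. So w(6) = 3. P is now [[1, 4], [2, 6], [5]].
Step i=5: Q has 5 at row 2, column 2; remove 6 from row 2 of P and reverse-bump: 6 enters row 1 and ejects 4. So w(5) = 4. P is now [[1, 6], [2], [5]].
Step i=4: Q has 4 at row 3, column 1; remove 5 from row 3 of P and reverse-bump: 5 enters row 2 and ejects 2; 2 enters row 1 and ejects 1. So w(4) = 1. P is now [[2, 6], [5]].
Step i=3: Q has 3 at row 1, column 2; remove that cell from P, ejecting 6. So w(3) = 6. P is now [[2], [5]].
Step i=2: Q has 2 at row 2, column 1; remove 5 from row 2 of P and reverse-bump: 5 enters row 1 and ejects 2. So w(2) = 2. P is now [[5]].
Step i=1: Q has 1 at row 1, column 1; remove that cell from P, ejecting 5. So w(1) = 5. P is now [].

So w = 5 2 6 1 4 3.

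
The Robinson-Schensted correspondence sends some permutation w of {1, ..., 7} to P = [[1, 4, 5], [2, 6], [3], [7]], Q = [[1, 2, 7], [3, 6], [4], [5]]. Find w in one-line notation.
Reverse RSK: for i = n, n-1, ..., 1, locate i in Q, remove the corresponding corner cell from P, and reverse-bump its entry up through P; the value ejected from row 1 is w(i).

So w = 3 7 6 2 1 4 5.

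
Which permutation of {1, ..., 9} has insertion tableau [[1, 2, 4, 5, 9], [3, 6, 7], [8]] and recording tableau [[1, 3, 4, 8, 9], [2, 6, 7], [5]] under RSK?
8 3 6 7 1 2 4 5 9

Reverse RSK: for i = n, n-1, ..., 1, locate i in Q, remove the corresponding corner cell from P, and reverse-bump its entry up through P; the value ejected from row 1 is w(i).

So w = 8 3 6 7 1 2 4 5 9.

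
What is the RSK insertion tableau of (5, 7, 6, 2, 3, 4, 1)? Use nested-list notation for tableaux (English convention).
Insert 5: appended to row 1. P = [[5]].
Insert 7: appended to row 1. P = [[5, 7]].
Insert 6: 6 bumps 7 from row 1; 7 starts row 2. P = [[5, 6], [7]].
Insert 2: 2 bumps 5 from row 1; 5 bumps 7 from row 2; 7 starts row 3. P = [[2, 6], [5], [7]].
Insert 3: 3 bumps 6 from row 1; 6 appends to row 2. P = [[2, 3], [5, 6], [7]].
Insert 4: appended to row 1. P = [[2, 3, 4], [5, 6], [7]].
Insert 1: 1 bumps 2 from row 1; 2 bumps 5 from row 2; 5 bumps 7 from row 3; 7 starts row 4. P = [[1, 3, 4], [2, 6], [5], [7]].

So P = [[1, 3, 4], [2, 6], [5], [7]].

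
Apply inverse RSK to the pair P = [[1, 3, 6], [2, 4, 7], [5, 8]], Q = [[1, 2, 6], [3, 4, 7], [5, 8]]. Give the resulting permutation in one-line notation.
Reverse RSK: for i = n, n-1, ..., 1, locate i in Q, remove the corresponding corner cell from P, and reverse-bump its entry up through P; the value ejected from row 1 is w(i).

So w = 2 5 1 4 3 8 7 6.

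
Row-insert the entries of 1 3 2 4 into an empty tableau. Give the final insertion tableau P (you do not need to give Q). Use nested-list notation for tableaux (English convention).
Insert 1: appended to row 1. P = [[1]].
Insert 3: appended to row 1. P = [[1, 3]].
Insert 2: 2 bumps 3 from row 1; 3 starts row 2. P = [[1, 2], [3]].
Insert 4: appended to row 1. P = [[1, 2, 4], [3]].

So P = [[1, 2, 4], [3]].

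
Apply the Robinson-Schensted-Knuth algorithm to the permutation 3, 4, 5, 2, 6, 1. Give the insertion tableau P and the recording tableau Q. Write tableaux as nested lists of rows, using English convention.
P = [[1, 4, 5, 6], [2], [3]], Q = [[1, 2, 3, 5], [4], [6]]

Insert each entry of the permutation into P by Schensted row insertion, recording in Q the position of each new cell.

After inserting 3: P = [[3]].
After inserting 4: P = [[3, 4]].
After inserting 5: P = [[3, 4, 5]].
After inserting 2: P = [[2, 4, 5], [3]].
After inserting 6: P = [[2, 4, 5, 6], [3]].
After inserting 1: P = [[1, 4, 5, 6], [2], [3]].

So P = [[1, 4, 5, 6], [2], [3]], Q = [[1, 2, 3, 5], [4], [6]].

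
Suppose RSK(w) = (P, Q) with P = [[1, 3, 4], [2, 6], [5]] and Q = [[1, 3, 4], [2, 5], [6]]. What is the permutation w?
Reverse the RSK construction: for i from n down to 1, find the cell of Q containing i, remove the entry at that cell from P, and reverse-bump it up through P; the value ejected from row 1 is w(i).

Step i=6: Q has 6 at row 3, column 1; remove 5 from row 3 of P and reverse-bump: 5 enters row 2 and ejects 2; 2 enters row 1 and ejects 1. So w(6) = 1. P is now [[2, 3, 4], [5, 6]].
Step i=5: Q has 5 at row 2, column 2; remove 6 from row 2 of P and reverse-bump: 6 enters row 1 and ejects 4. So w(5) = 4. P is now [[2, 3, 6], [5]].
Step i=4: Q has 4 at row 1, column 3; remove that cell from P, ejecting 6. So w(4) = 6. P is now [[2, 3], [5]].
Step i=3: Q has 3 at row 1, column 2; remove that cell from P, ejecting 3. So w(3) = 3. P is now [[2], [5]].
Step i=2: Q has 2 at row 2, column 1; remove 5 from row 2 of P and reverse-bump: 5 enters row 1 and ejects 2. So w(2) = 2. P is now [[5]].
Step i=1: Q has 1 at row 1, column 1; remove that cell from P, ejecting 5. So w(1) = 5. P is now [].

So w = 5 2 3 6 4 1.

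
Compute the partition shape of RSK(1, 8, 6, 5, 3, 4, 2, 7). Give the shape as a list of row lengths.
[4, 1, 1, 1, 1]

Row-insert each entry into an empty tableau.

After inserting 1: P = [[1]].
After inserting 8: P = [[1, 8]].
After inserting 6: P = [[1, 6], [8]].
After inserting 5: P = [[1, 5], [6], [8]].
After inserting 3: P = [[1, 3], [5], [6], [8]].
After inserting 4: P = [[1, 3, 4], [5], [6], [8]].
After inserting 2: P = [[1, 2, 4], [3], [5], [6], [8]].
After inserting 7: P = [[1, 2, 4, 7], [3], [5], [6], [8]].

The final insertion tableau P = [[1, 2, 4, 7], [3], [5], [6], [8]] has shape [4, 1, 1, 1, 1].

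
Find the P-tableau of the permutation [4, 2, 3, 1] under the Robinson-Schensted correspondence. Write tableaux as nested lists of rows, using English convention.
P = [[1, 3], [2], [4]]

Insert 4: appended to row 1. P = [[4]].
Insert 2: 2 bumps 4 from row 1; 4 starts row 2. P = [[2], [4]].
Insert 3: appended to row 1. P = [[2, 3], [4]].
Insert 1: 1 bumps 2 from row 1; 2 bumps 4 from row 2; 4 starts row 3. P = [[1, 3], [2], [4]].

So P = [[1, 3], [2], [4]].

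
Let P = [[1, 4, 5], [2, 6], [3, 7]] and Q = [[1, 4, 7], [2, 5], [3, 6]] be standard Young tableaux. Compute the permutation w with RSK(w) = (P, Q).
3 2 1 7 6 4 5

Reverse the RSK construction: for i from n down to 1, find the cell of Q containing i, remove the entry at that cell from P, and reverse-bump it up through P; the value ejected from row 1 is w(i).

Step i=7: Q has 7 at row 1, column 3; remove that cell from P, ejecting 5. So w(7) = 5. P is now [[1, 4], [2, 6], [3, 7]].
Step i=6: Q has 6 at row 3, column 2; remove 7 from row 3 of P and reverse-bump: 7 enters row 2 and ejects 6; 6 enters row 1 and ejects 4. So w(6) = 4. P is now [[1, 6], [2, 7], [3]].
Step i=5: Q has 5 at row 2, column 2; remove 7 from row 2 of P and reverse-bump: 7 enters row 1 and ejects 6. So w(5) = 6. P is now [[1, 7], [2], [3]].
Step i=4: Q has 4 at row 1, column 2; remove that cell from P, ejecting 7. So w(4) = 7. P is now [[1], [2], [3]].
Step i=3: Q has 3 at row 3, column 1; remove 3 from row 3 of P and reverse-bump: 3 enters row 2 and ejects 2; 2 enters row 1 and ejects 1. So w(3) = 1. P is now [[2], [3]].
Step i=2: Q has 2 at row 2, column 1; remove 3 from row 2 of P and reverse-bump: 3 enters row 1 and ejects 2. So w(2) = 2. P is now [[3]].
Step i=1: Q has 1 at row 1, column 1; remove that cell from P, ejecting 3. So w(1) = 3. P is now [].

So w = 3 2 1 7 6 4 5.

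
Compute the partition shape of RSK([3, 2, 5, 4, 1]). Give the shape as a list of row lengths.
Row-insert each entry into an empty tableau.

After inserting 3: P = [[3]].
After inserting 2: P = [[2], [3]].
After inserting 5: P = [[2, 5], [3]].
After inserting 4: P = [[2, 4], [3, 5]].
After inserting 1: P = [[1, 4], [2, 5], [3]].

The final insertion tableau P = [[1, 4], [2, 5], [3]] has shape [2, 2, 1].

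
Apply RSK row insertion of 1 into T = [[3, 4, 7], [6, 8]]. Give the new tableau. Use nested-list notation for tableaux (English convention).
In row 1, 1 replaces 3 (the leftmost entry greater than 1); 3 is bumped to row 2. In row 2, 3 replaces 6 (the leftmost entry greater than 3); 6 is bumped to row 3. 6 starts a new row 3. The new tableau is [[1, 4, 7], [3, 8], [6]].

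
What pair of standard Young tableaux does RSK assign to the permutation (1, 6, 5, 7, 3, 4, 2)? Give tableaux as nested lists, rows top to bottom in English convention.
Insert each entry of the permutation into P by Schensted row insertion, recording in Q the position of each new cell.

Insert 1: appended to row 1. P = [[1]].
Insert 6: appended to row 1. P = [[1, 6]].
Insert 5: 5 bumps 6 from row 1; 6 starts row 2. P = [[1, 5], [6]].
Insert 7: appended to row 1. P = [[1, 5, 7], [6]].
Insert 3: 3 bumps 5 from row 1; 5 bumps 6 from row 2; 6 starts row 3. P = [[1, 3, 7], [5], [6]].
Insert 4: 4 bumps 7 from row 1; 7 appends to row 2. P = [[1, 3, 4], [5, 7], [6]].
Insert 2: 2 bumps 3 from row 1; 3 bumps 5 from row 2; 5 bumps 6 from row 3; 6 starts row 4. P = [[1, 2, 4], [3, 7], [5], [6]].

So P = [[1, 2, 4], [3, 7], [5], [6]], Q = [[1, 2, 4], [3, 6], [5], [7]].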